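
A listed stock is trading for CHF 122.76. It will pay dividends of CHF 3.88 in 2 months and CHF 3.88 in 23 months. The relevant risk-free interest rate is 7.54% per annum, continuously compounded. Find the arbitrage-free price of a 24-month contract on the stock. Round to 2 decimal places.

PV(dividends) I = 3.88·e^(−0.0754·2/12) + 3.88·e^(−0.0754·23/12)
I = 3.8315 + 3.3579 = 7.1894
F = (S − I)·e^(rT) = (122.76 − 7.1894) · e^(0.0754·24/12)
= 115.5706 · e^0.150800 = 115.5706 × 1.162764 = CHF 134.38

CHF 134.38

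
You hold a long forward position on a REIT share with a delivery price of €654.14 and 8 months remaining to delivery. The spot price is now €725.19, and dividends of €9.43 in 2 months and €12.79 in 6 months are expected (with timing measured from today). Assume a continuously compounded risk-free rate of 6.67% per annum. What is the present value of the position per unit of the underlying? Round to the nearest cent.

€77.80

PV(remaining dividends) I = 9.43·e^(−0.0667·2/12) + 12.79·e^(−0.0667·6/12) = 21.6962
Current forward F = (S − I)·e^(rT) = (725.19 − 21.6962)·e^(0.0667·8/12) = 703.4938 × 1.045470 = 735.4817
Value (long) = (F − K)·e^(−rT) = (735.4817 − 654.14) × 0.956507 = 77.8039
Value = €77.80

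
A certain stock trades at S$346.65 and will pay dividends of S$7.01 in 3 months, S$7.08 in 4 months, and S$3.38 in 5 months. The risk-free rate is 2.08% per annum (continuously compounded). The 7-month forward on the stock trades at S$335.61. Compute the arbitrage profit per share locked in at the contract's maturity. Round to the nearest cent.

PV(dividends) I = 7.01·e^(−0.0208·3/12) + 7.08·e^(−0.0208·4/12) + 3.38·e^(−0.0208·5/12) = 17.3556
Fair forward F* = (S − I)·e^(rT) = (346.65 − 17.3556)·e^0.012133 = 329.2944 × 1.012207 = 333.3141
Market S$335.61 > fair 333.3141: forward overpriced → cash-and-carry (borrow at r, buy the stock and collect the dividends, short the forward).
Profit at T = |F_mkt − F*| = |335.61 − 333.3141| = S$2.30 per share

S$2.30 per share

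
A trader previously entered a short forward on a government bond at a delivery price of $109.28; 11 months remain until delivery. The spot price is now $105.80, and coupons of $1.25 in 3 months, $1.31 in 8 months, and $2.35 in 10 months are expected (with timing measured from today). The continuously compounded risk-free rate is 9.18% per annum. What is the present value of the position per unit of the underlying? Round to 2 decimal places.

-$0.71

PV(remaining coupons) I = 1.25·e^(−0.0918·3/12) + 1.31·e^(−0.0918·8/12) + 2.35·e^(−0.0918·10/12) = 4.6308
Current forward F = (S − I)·e^(rT) = (105.80 − 4.6308)·e^(0.0918·11/12) = 101.1692 × 1.087792 = 110.0510
Value (long) = (F − K)·e^(−rT) = (110.0510 − 109.28) × 0.919293 = 0.7088
Short position value = −(long value) = -$0.71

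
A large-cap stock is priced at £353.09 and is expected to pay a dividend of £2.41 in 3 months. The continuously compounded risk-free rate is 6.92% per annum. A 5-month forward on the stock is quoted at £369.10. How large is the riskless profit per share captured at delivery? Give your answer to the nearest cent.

PV(dividends) I = 2.41·e^(−0.0692·3/12) = 2.3687
Fair forward F* = (S − I)·e^(rT) = (353.09 − 2.3687)·e^0.028833 = 350.7213 × 1.029253 = 360.9810
Market £369.10 > fair 360.9810: forward overpriced → cash-and-carry (borrow at r, buy the stock and collect the dividends, short the forward).
Profit at T = |F_mkt − F*| = |369.10 − 360.9810| = £8.12 per share

£8.12 per share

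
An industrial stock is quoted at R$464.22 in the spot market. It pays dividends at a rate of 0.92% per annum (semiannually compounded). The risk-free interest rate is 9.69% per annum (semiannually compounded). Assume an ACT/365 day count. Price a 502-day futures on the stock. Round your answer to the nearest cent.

R$522.11

F = S · (1+r/2)^(2T) / (1+q/2)^(2T)
= 464.22 × 1.138991 / 1.012704 = 464.22 × 1.124703
F = R$522.11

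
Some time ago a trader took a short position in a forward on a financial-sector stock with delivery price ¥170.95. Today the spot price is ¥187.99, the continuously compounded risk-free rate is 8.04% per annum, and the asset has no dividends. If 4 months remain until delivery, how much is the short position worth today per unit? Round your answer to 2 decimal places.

-¥21.56

Current fair forward for the remaining 4 months: F = S·e^(r·T), r = 0.0804
F = 187.99 · e^(0.0804 × 4/12) = 187.99 × 1.027162 = 193.0962
Value of long forward = (F − K)·e^(−rT) = (193.0962 − 170.95) · e^(−0.0804·4/12)
= 22.1462 × 0.973556 = 21.56
Short position value = −(long value) = -¥21.56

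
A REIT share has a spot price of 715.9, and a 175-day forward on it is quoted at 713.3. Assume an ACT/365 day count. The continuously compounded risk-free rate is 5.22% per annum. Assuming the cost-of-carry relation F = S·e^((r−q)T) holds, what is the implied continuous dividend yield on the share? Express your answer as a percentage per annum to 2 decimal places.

From F = S·e^((r−q)T): (r − q) = ln(F/S)/T
ln(713.3/715.9) = ln(0.996368) = -0.003639
(r − q) = -0.003639 / (175/365) = -0.007590
q = r − ln(F/S)/T = 0.0522 + 0.007590 = 0.059790
q = 5.98%

5.98%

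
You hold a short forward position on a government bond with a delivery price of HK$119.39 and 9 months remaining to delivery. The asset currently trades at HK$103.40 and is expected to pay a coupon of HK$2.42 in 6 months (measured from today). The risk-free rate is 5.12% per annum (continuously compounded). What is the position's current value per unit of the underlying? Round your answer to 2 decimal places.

HK$13.85

PV(remaining coupons) I = 2.42·e^(−0.0512·6/12) = 2.3588
Current forward F = (S − I)·e^(rT) = (103.40 − 2.3588)·e^(0.0512·9/12) = 101.0412 × 1.039147 = 104.9967
Value (long) = (F − K)·e^(−rT) = (104.9967 − 119.39) × 0.962328 = -13.8511
Short position value = −(long value) = HK$13.85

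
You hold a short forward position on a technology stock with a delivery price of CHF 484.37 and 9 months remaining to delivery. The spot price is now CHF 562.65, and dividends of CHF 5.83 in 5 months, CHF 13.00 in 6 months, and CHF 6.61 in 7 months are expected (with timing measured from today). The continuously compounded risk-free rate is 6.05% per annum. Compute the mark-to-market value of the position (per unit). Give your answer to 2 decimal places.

-CHF 75.09

PV(remaining dividends) I = 5.83·e^(−0.0605·5/12) + 13.00·e^(−0.0605·6/12) + 6.61·e^(−0.0605·7/12) = 24.6783
Current forward F = (S − I)·e^(rT) = (562.65 − 24.6783)·e^(0.0605·9/12) = 537.9717 × 1.046420 = 562.9443
Value (long) = (F − K)·e^(−rT) = (562.9443 − 484.37) × 0.955639 = 75.0887
Short position value = −(long value) = -CHF 75.09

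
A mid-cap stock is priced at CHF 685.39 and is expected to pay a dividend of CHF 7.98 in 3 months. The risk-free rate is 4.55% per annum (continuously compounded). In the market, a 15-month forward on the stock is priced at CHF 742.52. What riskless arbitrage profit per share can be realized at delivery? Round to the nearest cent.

CHF 25.37 per share

PV(dividends) I = 7.98·e^(−0.0455·3/12) = 7.8897
Fair forward F* = (S − I)·e^(rT) = (685.39 − 7.8897)·e^0.056875 = 677.5003 × 1.058523 = 717.1497
Market CHF 742.52 > fair 717.1497: forward overpriced → cash-and-carry (borrow at r, buy the stock and collect the dividends, short the forward).
Profit at T = |F_mkt − F*| = |742.52 − 717.1497| = CHF 25.37 per share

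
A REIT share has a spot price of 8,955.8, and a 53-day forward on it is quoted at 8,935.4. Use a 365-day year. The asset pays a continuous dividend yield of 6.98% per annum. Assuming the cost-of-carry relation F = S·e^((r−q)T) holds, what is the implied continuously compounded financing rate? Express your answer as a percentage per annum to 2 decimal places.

From F = S·e^((r−q)T): (r − q) = ln(F/S)/T
ln(8935.4/8955.8) = ln(0.997722) = -0.002281
(r − q) = -0.002281 / (53/365) = -0.015709
r = ln(F/S)/T + q = -0.015709 + 0.0698 = 0.054091
r = 5.41%

5.41%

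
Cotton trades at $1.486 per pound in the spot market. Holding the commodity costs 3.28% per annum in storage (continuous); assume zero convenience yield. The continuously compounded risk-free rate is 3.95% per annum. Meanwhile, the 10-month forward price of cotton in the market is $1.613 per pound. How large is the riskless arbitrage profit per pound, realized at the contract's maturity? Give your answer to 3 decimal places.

Fair forward: F* = S·e^(carry·T), with carry = (r + u) = 0.0395 + 0.0328 = 0.0723
F* = 1.486 · e^(0.0723 × 10/12) = 1.486 · e^0.060250 = 1.486 × 1.062102 = $1.5783
Market $1.613 > fair $1.5783: forward overpriced → cash-and-carry (buy spot, short the forward).
At maturity, profit = |F_mkt − F*| = |1.613 − 1.5783| = $0.035 per pound

$0.035 per pound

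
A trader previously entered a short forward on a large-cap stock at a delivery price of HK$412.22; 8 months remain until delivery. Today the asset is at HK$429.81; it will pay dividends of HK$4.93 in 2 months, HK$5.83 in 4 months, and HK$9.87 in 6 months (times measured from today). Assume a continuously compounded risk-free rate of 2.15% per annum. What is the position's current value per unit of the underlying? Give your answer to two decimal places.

PV(remaining dividends) I = 4.93·e^(−0.0215·2/12) + 5.83·e^(−0.0215·4/12) + 9.87·e^(−0.0215·6/12) = 20.4652
Current forward F = (S − I)·e^(rT) = (429.81 − 20.4652)·e^(0.0215·8/12) = 409.3448 × 1.014437 = 415.2545
Value (long) = (F − K)·e^(−rT) = (415.2545 − 412.22) × 0.985769 = 2.9913
Short position value = −(long value) = -HK$2.99

-HK$2.99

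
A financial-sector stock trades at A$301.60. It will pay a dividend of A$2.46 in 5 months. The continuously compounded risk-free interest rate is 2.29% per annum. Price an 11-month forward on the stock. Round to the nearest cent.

A$305.51

PV(dividends) I = 2.46·e^(−0.0229·5/12)
I = 2.4366
F = (S − I)·e^(rT) = (301.60 − 2.4366) · e^(0.0229·11/12)
= 299.1634 · e^0.020992 = 299.1634 × 1.021214 = A$305.51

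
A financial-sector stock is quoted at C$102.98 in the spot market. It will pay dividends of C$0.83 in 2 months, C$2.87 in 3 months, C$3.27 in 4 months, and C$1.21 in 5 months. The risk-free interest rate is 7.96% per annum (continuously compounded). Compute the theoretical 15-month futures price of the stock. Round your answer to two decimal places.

PV(dividends) I = 0.83·e^(−0.0796·2/12) + 2.87·e^(−0.0796·3/12) + 3.27·e^(−0.0796·4/12) + 1.21·e^(−0.0796·5/12)
I = 0.8191 + 2.8135 + 3.1844 + 1.1705 = 7.9875
F = (S − I)·e^(rT) = (102.98 − 7.9875) · e^(0.0796·15/12)
= 94.9925 · e^0.099500 = 94.9925 × 1.104618 = C$104.93

C$104.93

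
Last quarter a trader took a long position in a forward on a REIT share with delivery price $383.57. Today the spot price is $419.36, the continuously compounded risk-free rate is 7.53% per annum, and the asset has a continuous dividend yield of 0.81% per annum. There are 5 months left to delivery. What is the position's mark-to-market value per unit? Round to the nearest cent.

$46.22

Current fair forward for the remaining 5 months: F = S·e^((r − q)·T), (r − q) = 0.0753 − 0.0081 = 0.0672
F = 419.36 · e^(0.0672 × 5/12) = 419.36 × 1.028396 = 431.2681
Value of long forward = (F − K)·e^(−rT) = (431.2681 − 383.57) · e^(−0.0753·5/12)
= 47.6981 × 0.969112 = 46.22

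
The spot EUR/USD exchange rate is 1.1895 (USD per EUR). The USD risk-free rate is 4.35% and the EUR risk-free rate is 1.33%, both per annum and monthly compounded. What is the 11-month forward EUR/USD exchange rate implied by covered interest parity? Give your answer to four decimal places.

By covered interest parity, F = S · (1+r_USD/12)^(12T) / (1+r_EUR/12)^(12T)
= 1.1895 × 1.040606 / 1.012259 = 1.1895 × 1.028004
F = 1.2228 USD per EUR

1.2228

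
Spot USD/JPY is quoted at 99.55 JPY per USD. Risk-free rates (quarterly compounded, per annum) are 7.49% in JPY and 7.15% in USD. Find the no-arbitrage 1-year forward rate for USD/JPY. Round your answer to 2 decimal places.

99.88

By covered interest parity, F = S · (1+r_JPY/4)^(4T) / (1+r_USD/4)^(4T)
= 99.55 × 1.077030 / 1.073440 = 99.55 × 1.003344
F = 99.88 JPY per USD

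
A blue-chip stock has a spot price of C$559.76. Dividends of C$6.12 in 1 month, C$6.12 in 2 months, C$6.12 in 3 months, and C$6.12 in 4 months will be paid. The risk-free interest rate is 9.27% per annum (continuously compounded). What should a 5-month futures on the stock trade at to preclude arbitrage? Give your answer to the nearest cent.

PV(dividends) I = 6.12·e^(−0.0927·1/12) + 6.12·e^(−0.0927·2/12) + 6.12·e^(−0.0927·3/12) + 6.12·e^(−0.0927·4/12)
I = 6.0729 + 6.0262 + 5.9798 + 5.9338 = 24.0127
F = (S − I)·e^(rT) = (559.76 − 24.0127) · e^(0.0927·5/12)
= 535.7473 · e^0.038625 = 535.7473 × 1.039381 = C$556.85

C$556.85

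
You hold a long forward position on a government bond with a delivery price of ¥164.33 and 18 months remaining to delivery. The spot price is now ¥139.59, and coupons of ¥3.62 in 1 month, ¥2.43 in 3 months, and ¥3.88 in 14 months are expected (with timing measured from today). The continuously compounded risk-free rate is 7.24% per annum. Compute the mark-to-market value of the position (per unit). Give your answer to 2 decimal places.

PV(remaining coupons) I = 3.62·e^(−0.0724·1/12) + 2.43·e^(−0.0724·3/12) + 3.88·e^(−0.0724·14/12) = 9.5504
Current forward F = (S − I)·e^(rT) = (139.59 − 9.5504)·e^(0.0724·18/12) = 130.0396 × 1.114716 = 144.9572
Value (long) = (F − K)·e^(−rT) = (144.9572 − 164.33) × 0.897089 = -17.3791
Value = -¥17.38

-¥17.38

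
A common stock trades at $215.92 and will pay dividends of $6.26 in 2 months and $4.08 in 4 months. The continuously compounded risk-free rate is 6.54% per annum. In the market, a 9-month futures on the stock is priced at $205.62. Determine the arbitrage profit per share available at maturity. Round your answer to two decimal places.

PV(dividends) I = 6.26·e^(−0.0654·2/12) + 4.08·e^(−0.0654·4/12) = 10.1842
Fair futures F* = (S − I)·e^(rT) = (215.92 − 10.1842)·e^0.049050 = 205.7358 × 1.050273 = 216.0788
Market $205.62 < fair 216.0788: forward underpriced → reverse cash-and-carry (short the stock, invest proceeds at r, pay the dividends, go long the forward).
Profit at T = |F_mkt − F*| = |205.62 − 216.0788| = $10.46 per share

$10.46 per share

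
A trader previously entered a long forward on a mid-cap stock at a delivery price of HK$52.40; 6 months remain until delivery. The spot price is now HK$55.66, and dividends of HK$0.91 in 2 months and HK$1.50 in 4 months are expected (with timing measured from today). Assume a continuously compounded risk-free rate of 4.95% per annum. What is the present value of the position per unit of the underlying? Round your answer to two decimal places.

HK$2.16

PV(remaining dividends) I = 0.91·e^(−0.0495·2/12) + 1.50·e^(−0.0495·4/12) = 2.3780
Current forward F = (S − I)·e^(rT) = (55.66 − 2.3780)·e^(0.0495·6/12) = 53.2820 × 1.025059 = 54.6172
Value (long) = (F − K)·e^(−rT) = (54.6172 − 52.40) × 0.975554 = 2.1630
Value = HK$2.16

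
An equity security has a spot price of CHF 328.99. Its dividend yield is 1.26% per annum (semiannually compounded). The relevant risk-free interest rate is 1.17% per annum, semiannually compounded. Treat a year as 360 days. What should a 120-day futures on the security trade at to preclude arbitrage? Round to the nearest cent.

F = S · (1+r/2)^(2T) / (1+q/2)^(2T)
= 328.99 × 1.003896 / 1.004196 = 328.99 × 0.999701
F = CHF 328.89

CHF 328.89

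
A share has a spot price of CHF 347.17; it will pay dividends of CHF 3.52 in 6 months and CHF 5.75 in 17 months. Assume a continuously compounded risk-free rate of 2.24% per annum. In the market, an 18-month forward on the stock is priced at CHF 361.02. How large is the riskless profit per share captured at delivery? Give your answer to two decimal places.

CHF 11.35 per share

PV(dividends) I = 3.52·e^(−0.0224·6/12) + 5.75·e^(−0.0224·17/12) = 9.0512
Fair forward F* = (S − I)·e^(rT) = (347.17 − 9.0512)·e^0.033600 = 338.1188 × 1.034171 = 349.6727
Market CHF 361.02 > fair 349.6727: forward overpriced → cash-and-carry (borrow at r, buy the stock and collect the dividends, short the forward).
Profit at T = |F_mkt − F*| = |361.02 − 349.6727| = CHF 11.35 per share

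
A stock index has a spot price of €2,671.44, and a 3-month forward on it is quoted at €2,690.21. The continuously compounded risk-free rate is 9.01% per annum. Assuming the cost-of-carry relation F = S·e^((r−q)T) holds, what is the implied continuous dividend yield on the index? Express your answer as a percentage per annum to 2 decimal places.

From F = S·e^((r−q)T): (r − q) = ln(F/S)/T
ln(2690.21/2671.44) = ln(1.007026) = 0.007001
(r − q) = 0.007001 / (3/12) = 0.028004
q = r − ln(F/S)/T = 0.0901 − 0.028004 = 0.062096
q = 6.21%

6.21%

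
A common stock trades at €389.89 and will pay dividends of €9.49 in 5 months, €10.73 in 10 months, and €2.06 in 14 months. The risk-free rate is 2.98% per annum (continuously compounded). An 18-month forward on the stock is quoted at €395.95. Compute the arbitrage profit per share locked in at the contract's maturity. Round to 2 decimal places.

€11.06 per share

PV(dividends) I = 9.49·e^(−0.0298·5/12) + 10.73·e^(−0.0298·10/12) + 2.06·e^(−0.0298·14/12) = 21.8293
Fair forward F* = (S − I)·e^(rT) = (389.89 − 21.8293)·e^0.044700 = 368.0607 × 1.045714 = 384.8862
Market €395.95 > fair 384.8862: forward overpriced → cash-and-carry (borrow at r, buy the stock and collect the dividends, short the forward).
Profit at T = |F_mkt − F*| = |395.95 − 384.8862| = €11.06 per share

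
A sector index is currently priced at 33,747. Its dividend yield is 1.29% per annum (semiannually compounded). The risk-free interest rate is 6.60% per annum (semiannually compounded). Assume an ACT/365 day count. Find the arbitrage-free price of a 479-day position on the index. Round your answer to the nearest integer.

F = S · (1+r/2)^(2T) / (1+q/2)^(2T)
= 33747 × 1.088951 / 1.017018 = 33747 × 1.070729
F = 36,134

36,134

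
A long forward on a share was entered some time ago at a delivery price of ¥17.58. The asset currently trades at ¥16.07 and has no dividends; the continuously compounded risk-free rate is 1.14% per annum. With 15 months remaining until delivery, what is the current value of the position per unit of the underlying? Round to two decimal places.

-¥1.26

Current fair forward for the remaining 15 months: F = S·e^(r·T), r = 0.0114
F = 16.07 · e^(0.0114 × 15/12) = 16.07 × 1.014352 = 16.3006
Value of long forward = (F − K)·e^(−rT) = (16.3006 − 17.58) · e^(−0.0114·15/12)
= -1.2794 × 0.985851 = -1.26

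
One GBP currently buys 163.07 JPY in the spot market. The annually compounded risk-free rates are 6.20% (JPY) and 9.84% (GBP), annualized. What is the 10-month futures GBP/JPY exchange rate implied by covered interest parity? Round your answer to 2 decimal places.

By covered interest parity, F = S · (1+r_JPY)^T / (1+r_GBP)^T
= 163.07 × 1.051406 / 1.081352 = 163.07 × 0.972307
F = 158.55 JPY per GBP

158.55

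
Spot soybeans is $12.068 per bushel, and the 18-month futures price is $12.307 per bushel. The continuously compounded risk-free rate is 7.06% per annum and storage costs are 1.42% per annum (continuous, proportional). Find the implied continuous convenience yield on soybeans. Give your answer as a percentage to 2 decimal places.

7.17%

F = S·e^((r+u−y)T) ⇒ (r+u−y) = ln(F/S)/T
ln(12.307/12.068) = 0.019611; /T ⇒ 0.013074
y = r + u − ln(F/S)/T = 0.0706 + 0.0142 − 0.013074 = 0.071726
y = 7.17%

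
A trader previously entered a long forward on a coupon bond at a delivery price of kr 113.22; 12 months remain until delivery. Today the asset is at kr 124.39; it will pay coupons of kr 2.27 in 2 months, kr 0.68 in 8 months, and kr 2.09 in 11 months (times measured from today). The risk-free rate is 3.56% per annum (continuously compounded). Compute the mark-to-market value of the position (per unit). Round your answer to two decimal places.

PV(remaining coupons) I = 2.27·e^(−0.0356·2/12) + 0.68·e^(−0.0356·8/12) + 2.09·e^(−0.0356·11/12) = 4.9435
Current forward F = (S − I)·e^(rT) = (124.39 − 4.9435)·e^(0.0356·12/12) = 119.4465 × 1.036241 = 123.7754
Value (long) = (F − K)·e^(−rT) = (123.7754 − 113.22) × 0.965026 = 10.1862
Value = kr 10.19

kr 10.19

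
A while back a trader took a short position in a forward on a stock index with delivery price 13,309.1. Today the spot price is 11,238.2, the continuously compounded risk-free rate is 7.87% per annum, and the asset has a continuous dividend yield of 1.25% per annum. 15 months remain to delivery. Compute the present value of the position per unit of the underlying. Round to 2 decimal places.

Current fair forward for the remaining 15 months: F = S·e^((r − q)·T), (r − q) = 0.0787 − 0.0125 = 0.0662
F = 11238.2 · e^(0.0662 × 15/12) = 11238.2 × 1.08627021 = 12207.7219
Value of long forward = (F − K)·e^(−rT) = (12207.7219 − 13309.1) · e^(−0.0787·15/12)
= -1101.3781 × 0.90630897 = -998.19
Short position value = −(long value) = 998.19

998.19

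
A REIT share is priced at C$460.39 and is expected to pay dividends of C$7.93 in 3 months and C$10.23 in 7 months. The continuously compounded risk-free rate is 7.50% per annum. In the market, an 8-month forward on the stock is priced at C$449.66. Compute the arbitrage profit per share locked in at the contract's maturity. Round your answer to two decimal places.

PV(dividends) I = 7.93·e^(−0.0750·3/12) + 10.23·e^(−0.0750·7/12) = 17.5748
Fair forward F* = (S − I)·e^(rT) = (460.39 − 17.5748)·e^0.050000 = 442.8152 × 1.051271 = 465.5188
Market C$449.66 < fair 465.5188: forward underpriced → reverse cash-and-carry (short the stock, invest proceeds at r, pay the dividends, go long the forward).
Profit at T = |F_mkt − F*| = |449.66 − 465.5188| = C$15.86 per share

C$15.86 per share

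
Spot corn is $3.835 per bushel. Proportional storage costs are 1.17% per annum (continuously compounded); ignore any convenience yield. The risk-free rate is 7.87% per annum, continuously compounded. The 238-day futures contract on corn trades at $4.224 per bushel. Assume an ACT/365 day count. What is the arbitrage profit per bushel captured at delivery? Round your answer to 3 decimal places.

Fair futures: F* = S·e^(carry·T), with carry = (r + u) = 0.0787 + 0.0117 = 0.0904
F* = 3.835 · e^(0.0904 × 238/365) = 3.835 · e^0.058946 = 3.835 × 1.060718 = $4.0679
Market $4.224 > fair $4.0679: forward overpriced → cash-and-carry (buy spot, short the forward).
At maturity, profit = |F_mkt − F*| = |4.224 − 4.0679| = $0.156 per bushel

$0.156 per bushel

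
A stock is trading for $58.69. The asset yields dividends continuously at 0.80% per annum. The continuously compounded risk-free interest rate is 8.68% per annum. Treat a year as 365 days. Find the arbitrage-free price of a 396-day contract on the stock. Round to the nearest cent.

F = S·e^((r − q)T) = 58.69 · e^((0.0868 − 0.0080) × 396/365)
= 58.69 · e^0.085493 = 58.69 × 1.089254
F = $63.93

$63.93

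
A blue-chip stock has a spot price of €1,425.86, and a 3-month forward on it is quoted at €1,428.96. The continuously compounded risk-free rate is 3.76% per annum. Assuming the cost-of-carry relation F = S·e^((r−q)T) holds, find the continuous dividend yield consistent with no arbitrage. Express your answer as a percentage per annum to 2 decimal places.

From F = S·e^((r−q)T): (r − q) = ln(F/S)/T
ln(1428.96/1425.86) = ln(1.002174) = 0.002172
(r − q) = 0.002172 / (3/12) = 0.008688
q = r − ln(F/S)/T = 0.0376 − 0.008688 = 0.028912
q = 2.89%

2.89%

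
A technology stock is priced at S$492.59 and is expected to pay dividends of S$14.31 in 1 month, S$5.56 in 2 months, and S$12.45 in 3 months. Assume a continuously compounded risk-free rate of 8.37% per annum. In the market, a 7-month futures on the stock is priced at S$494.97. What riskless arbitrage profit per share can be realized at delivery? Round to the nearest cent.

PV(dividends) I = 14.31·e^(−0.0837·1/12) + 5.56·e^(−0.0837·2/12) + 12.45·e^(−0.0837·3/12) = 31.8857
Fair futures F* = (S − I)·e^(rT) = (492.59 − 31.8857)·e^0.048825 = 460.7043 × 1.050037 = 483.7566
Market S$494.97 > fair 483.7566: forward overpriced → cash-and-carry (borrow at r, buy the stock and collect the dividends, short the forward).
Profit at T = |F_mkt − F*| = |494.97 − 483.7566| = S$11.21 per share

S$11.21 per share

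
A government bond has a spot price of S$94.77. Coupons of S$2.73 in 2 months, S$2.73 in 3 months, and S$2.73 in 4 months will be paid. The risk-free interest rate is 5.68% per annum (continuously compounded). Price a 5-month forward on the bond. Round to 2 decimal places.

PV(coupons) I = 2.73·e^(−0.0568·2/12) + 2.73·e^(−0.0568·3/12) + 2.73·e^(−0.0568·4/12)
I = 2.7043 + 2.6915 + 2.6788 = 8.0746
F = (S − I)·e^(rT) = (94.77 − 8.0746) · e^(0.0568·5/12)
= 86.6954 · e^0.023667 = 86.6954 × 1.023949 = S$88.77

S$88.77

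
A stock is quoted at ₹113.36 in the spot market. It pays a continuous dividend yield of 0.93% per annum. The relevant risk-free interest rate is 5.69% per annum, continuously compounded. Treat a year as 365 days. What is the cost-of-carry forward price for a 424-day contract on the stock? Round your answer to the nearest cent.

F = S·e^((r − q)T) = 113.36 · e^((0.0569 − 0.0093) × 424/365)
= 113.36 · e^0.055294 = 113.36 × 1.056851
F = ₹119.80

₹119.80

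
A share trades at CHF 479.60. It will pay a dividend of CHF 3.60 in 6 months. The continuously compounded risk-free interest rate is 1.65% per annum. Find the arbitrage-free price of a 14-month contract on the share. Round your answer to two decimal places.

CHF 485.28

PV(dividends) I = 3.60·e^(−0.0165·6/12)
I = 3.5704
F = (S − I)·e^(rT) = (479.60 − 3.5704) · e^(0.0165·14/12)
= 476.0296 · e^0.019250 = 476.0296 × 1.019436 = CHF 485.28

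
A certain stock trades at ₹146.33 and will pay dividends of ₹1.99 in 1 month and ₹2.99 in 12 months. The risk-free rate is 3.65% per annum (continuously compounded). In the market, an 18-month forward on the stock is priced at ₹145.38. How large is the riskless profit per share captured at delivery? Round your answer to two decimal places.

₹4.04 per share

PV(dividends) I = 1.99·e^(−0.0365·1/12) + 2.99·e^(−0.0365·12/12) = 4.8668
Fair forward F* = (S − I)·e^(rT) = (146.33 − 4.8668)·e^0.054750 = 141.4632 × 1.056277 = 149.4243
Market ₹145.38 < fair 149.4243: forward underpriced → reverse cash-and-carry (short the stock, invest proceeds at r, pay the dividends, go long the forward).
Profit at T = |F_mkt − F*| = |145.38 − 149.4243| = ₹4.04 per share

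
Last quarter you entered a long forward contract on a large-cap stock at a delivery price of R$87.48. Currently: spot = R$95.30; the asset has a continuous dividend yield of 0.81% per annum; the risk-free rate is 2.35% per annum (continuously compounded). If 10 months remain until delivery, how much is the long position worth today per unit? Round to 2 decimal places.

Current fair forward for the remaining 10 months: F = S·e^((r − q)·T), (r − q) = 0.0235 − 0.0081 = 0.0154
F = 95.30 · e^(0.0154 × 10/12) = 95.30 × 1.012916 = 96.5309
Value of long forward = (F − K)·e^(−rT) = (96.5309 − 87.48) · e^(−0.0235·10/12)
= 9.0509 × 0.980607 = 8.88

R$8.88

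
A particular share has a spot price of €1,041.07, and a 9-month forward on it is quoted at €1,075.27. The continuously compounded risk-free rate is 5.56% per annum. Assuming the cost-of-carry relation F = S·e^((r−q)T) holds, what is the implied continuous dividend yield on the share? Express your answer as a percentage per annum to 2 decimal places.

From F = S·e^((r−q)T): (r − q) = ln(F/S)/T
ln(1075.27/1041.07) = ln(1.032851) = 0.032323
(r − q) = 0.032323 / (9/12) = 0.043097
q = r − ln(F/S)/T = 0.0556 − 0.043097 = 0.012503
q = 1.25%

1.25%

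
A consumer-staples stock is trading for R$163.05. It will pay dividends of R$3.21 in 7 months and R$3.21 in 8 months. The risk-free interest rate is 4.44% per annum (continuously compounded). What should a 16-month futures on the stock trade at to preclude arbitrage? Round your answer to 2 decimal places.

R$166.37

PV(dividends) I = 3.21·e^(−0.0444·7/12) + 3.21·e^(−0.0444·8/12)
I = 3.1279 + 3.1164 = 6.2443
F = (S − I)·e^(rT) = (163.05 − 6.2443) · e^(0.0444·16/12)
= 156.8057 · e^0.059200 = 156.8057 × 1.060987 = R$166.37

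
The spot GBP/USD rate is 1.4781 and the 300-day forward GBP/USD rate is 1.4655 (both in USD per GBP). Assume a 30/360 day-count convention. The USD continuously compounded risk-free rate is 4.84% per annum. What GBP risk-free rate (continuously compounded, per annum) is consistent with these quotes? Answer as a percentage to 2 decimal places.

5.87%

F = S·e^((r_USD − r_GBP)T) ⇒ r_GBP = r_USD − ln(F/S)/T
ln(1.4655/1.4781) = -0.008561; /(300/360) = -0.010273
r_GBP = 0.0484 + 0.010273 = 0.058673
r_GBP = 5.87%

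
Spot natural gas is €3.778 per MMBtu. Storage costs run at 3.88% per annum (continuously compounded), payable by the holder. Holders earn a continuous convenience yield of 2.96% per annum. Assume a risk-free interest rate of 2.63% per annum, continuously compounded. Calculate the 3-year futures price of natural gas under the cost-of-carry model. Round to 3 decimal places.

Net carry = r + u − y = 0.0263 + 0.0388 − 0.0296 = 0.0355
F = S·e^((r+u−y)T) = 3.778 · e^(0.0355 × 3) = 3.778 · e^0.106500
= 3.778 × 1.112378 = €4.203 per MMBtu

€4.203 per MMBtu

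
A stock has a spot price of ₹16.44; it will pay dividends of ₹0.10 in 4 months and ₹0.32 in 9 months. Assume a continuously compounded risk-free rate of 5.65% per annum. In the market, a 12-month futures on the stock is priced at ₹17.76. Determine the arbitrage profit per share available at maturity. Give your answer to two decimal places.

PV(dividends) I = 0.10·e^(−0.0565·4/12) + 0.32·e^(−0.0565·9/12) = 0.4049
Fair futures F* = (S − I)·e^(rT) = (16.44 − 0.4049)·e^0.056500 = 16.0351 × 1.058127 = 16.9672
Market ₹17.76 > fair 16.9672: forward overpriced → cash-and-carry (borrow at r, buy the stock and collect the dividends, short the forward).
Profit at T = |F_mkt − F*| = |17.76 − 16.9672| = ₹0.79 per share

₹0.79 per share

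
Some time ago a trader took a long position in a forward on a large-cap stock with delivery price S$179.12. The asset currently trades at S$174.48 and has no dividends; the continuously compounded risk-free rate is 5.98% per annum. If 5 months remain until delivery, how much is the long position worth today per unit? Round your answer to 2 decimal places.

Current fair forward for the remaining 5 months: F = S·e^(r·T), r = 0.0598
F = 174.48 · e^(0.0598 × 5/12) = 174.48 × 1.025230 = 178.8821
Value of long forward = (F − K)·e^(−rT) = (178.8821 − 179.12) · e^(−0.0598·5/12)
= -0.2379 × 0.975391 = -0.23

-S$0.23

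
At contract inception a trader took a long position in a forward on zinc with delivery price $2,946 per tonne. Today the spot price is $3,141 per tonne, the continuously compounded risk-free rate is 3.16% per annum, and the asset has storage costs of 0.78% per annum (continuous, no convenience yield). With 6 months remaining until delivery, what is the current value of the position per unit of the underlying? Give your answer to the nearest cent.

Current fair forward for the remaining 6 months: F = S·e^((r + u)·T), (r + u) = 0.0316 + 0.0078 = 0.0394
F = 3141 · e^(0.0394 × 6/12) = 3141 × 1.01989533 = 3203.4912
Value of long forward = (F − K)·e^(−rT) = (3203.4912 − 2946) · e^(−0.0316·6/12)
= 257.4912 × 0.98432417 = 253.45

$253.45 per tonne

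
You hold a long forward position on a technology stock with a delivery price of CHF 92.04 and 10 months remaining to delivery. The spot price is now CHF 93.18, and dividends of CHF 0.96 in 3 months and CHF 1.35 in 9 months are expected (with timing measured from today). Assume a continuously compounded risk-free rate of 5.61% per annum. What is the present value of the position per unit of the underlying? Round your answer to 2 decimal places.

PV(remaining dividends) I = 0.96·e^(−0.0561·3/12) + 1.35·e^(−0.0561·9/12) = 2.2410
Current forward F = (S − I)·e^(rT) = (93.18 − 2.2410)·e^(0.0561·10/12) = 90.9390 × 1.047860 = 95.2913
Value (long) = (F − K)·e^(−rT) = (95.2913 − 92.04) × 0.954326 = 3.1028
Value = CHF 3.10

CHF 3.10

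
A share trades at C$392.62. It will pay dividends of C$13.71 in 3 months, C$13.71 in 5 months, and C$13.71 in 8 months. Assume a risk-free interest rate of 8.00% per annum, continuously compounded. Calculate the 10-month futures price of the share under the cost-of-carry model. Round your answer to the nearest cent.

C$377.25

PV(dividends) I = 13.71·e^(−0.0800·3/12) + 13.71·e^(−0.0800·5/12) + 13.71·e^(−0.0800·8/12)
I = 13.4385 + 13.2605 + 12.9980 = 39.6970
F = (S − I)·e^(rT) = (392.62 − 39.6970) · e^(0.0800·10/12)
= 352.9230 · e^0.066667 = 352.9230 × 1.068939 = C$377.25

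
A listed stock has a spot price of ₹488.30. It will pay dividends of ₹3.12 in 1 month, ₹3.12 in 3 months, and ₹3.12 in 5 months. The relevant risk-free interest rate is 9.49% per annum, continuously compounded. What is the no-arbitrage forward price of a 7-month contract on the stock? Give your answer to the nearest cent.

₹506.43

PV(dividends) I = 3.12·e^(−0.0949·1/12) + 3.12·e^(−0.0949·3/12) + 3.12·e^(−0.0949·5/12)
I = 3.0954 + 3.0468 + 2.9990 = 9.1412
F = (S − I)·e^(rT) = (488.30 − 9.1412) · e^(0.0949·7/12)
= 479.1588 · e^0.055358 = 479.1588 × 1.056919 = ₹506.43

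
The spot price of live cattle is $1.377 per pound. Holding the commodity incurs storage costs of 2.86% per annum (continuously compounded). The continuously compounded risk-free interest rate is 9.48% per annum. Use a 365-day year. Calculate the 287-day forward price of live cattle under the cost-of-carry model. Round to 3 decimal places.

Net carry = r + u − y = 0.0948 + 0.0286 − 0.0000 = 0.1234
F = S·e^((r+u−y)T) = 1.377 · e^(0.1234 × 287/365) = 1.377 · e^0.097030
= 1.377 × 1.101893 = $1.517 per pound

$1.517 per pound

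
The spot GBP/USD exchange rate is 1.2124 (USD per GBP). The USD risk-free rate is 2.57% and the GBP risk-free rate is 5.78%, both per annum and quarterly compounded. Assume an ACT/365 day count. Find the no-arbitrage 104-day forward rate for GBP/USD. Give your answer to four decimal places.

1.2015

By covered interest parity, F = S · (1+r_USD/4)^(4T) / (1+r_GBP/4)^(4T)
= 1.2124 × 1.007326 / 1.016486 = 1.2124 × 0.990989
F = 1.2015 USD per GBP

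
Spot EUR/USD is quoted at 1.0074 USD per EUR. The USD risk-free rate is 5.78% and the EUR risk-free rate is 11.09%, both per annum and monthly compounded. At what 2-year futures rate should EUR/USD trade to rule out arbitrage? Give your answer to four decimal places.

0.9066

By covered interest parity, F = S · (1+r_USD/12)^(12T) / (1+r_EUR/12)^(12T)
= 1.0074 × 1.122235 / 1.247051 = 1.0074 × 0.899911
F = 0.9066 USD per EUR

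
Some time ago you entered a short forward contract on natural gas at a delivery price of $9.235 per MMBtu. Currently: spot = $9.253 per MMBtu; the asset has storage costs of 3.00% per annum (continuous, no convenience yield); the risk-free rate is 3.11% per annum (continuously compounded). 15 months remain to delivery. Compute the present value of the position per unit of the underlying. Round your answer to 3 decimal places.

Current fair forward for the remaining 15 months: F = S·e^((r + u)·T), (r + u) = 0.0311 + 0.0300 = 0.0611
F = 9.253 · e^(0.0611 × 15/12) = 9.253 × 1.079367 = 9.9874
Value of long forward = (F − K)·e^(−rT) = (9.9874 − 9.235) · e^(−0.0311·15/12)
= 0.7524 × 0.961871 = 0.724
Short position value = −(long value) = -$0.724

-$0.724 per MMBtu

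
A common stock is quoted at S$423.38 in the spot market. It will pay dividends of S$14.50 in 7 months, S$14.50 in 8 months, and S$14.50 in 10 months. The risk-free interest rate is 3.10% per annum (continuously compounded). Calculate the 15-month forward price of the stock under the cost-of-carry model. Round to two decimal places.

PV(dividends) I = 14.50·e^(−0.0310·7/12) + 14.50·e^(−0.0310·8/12) + 14.50·e^(−0.0310·10/12)
I = 14.2401 + 14.2034 + 14.1302 = 42.5737
F = (S − I)·e^(rT) = (423.38 − 42.5737) · e^(0.0310·15/12)
= 380.8063 · e^0.038750 = 380.8063 × 1.039511 = S$395.85

S$395.85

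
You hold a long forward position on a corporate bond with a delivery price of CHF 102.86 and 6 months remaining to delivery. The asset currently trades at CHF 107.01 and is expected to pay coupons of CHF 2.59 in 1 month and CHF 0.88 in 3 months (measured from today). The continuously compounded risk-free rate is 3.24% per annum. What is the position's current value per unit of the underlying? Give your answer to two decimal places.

CHF 2.35

PV(remaining coupons) I = 2.59·e^(−0.0324·1/12) + 0.88·e^(−0.0324·3/12) = 3.4559
Current forward F = (S − I)·e^(rT) = (107.01 − 3.4559)·e^(0.0324·6/12) = 103.5541 × 1.016332 = 105.2453
Value (long) = (F − K)·e^(−rT) = (105.2453 − 102.86) × 0.983931 = 2.3470
Value = CHF 2.35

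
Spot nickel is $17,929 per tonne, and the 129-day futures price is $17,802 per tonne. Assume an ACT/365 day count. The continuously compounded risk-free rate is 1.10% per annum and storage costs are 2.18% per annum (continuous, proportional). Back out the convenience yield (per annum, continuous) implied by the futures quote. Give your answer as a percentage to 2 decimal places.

F = S·e^((r+u−y)T) ⇒ (r+u−y) = ln(F/S)/T
ln(17802/17929) = -0.007109; /T ⇒ -0.020115
y = r + u − ln(F/S)/T = 0.0110 + 0.0218 + 0.020115 = 0.052915
y = 5.29%

5.29%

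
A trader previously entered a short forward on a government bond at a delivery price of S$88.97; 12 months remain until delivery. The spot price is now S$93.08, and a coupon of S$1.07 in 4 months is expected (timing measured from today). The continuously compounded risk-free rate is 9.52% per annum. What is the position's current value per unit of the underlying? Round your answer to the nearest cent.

PV(remaining coupons) I = 1.07·e^(−0.0952·4/12) = 1.0366
Current forward F = (S − I)·e^(rT) = (93.08 − 1.0366)·e^(0.0952·12/12) = 92.0434 × 1.099879 = 101.2366
Value (long) = (F − K)·e^(−rT) = (101.2366 − 88.97) × 0.909191 = 11.1527
Short position value = −(long value) = -S$11.15

-S$11.15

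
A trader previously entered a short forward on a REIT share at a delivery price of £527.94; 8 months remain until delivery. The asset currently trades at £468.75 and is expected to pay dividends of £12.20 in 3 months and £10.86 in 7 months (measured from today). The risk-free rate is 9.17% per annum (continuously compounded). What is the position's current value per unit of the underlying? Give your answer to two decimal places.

PV(remaining dividends) I = 12.20·e^(−0.0917·3/12) + 10.86·e^(−0.0917·7/12) = 22.2178
Current forward F = (S − I)·e^(rT) = (468.75 − 22.2178)·e^(0.0917·8/12) = 446.5322 × 1.063041 = 474.6820
Value (long) = (F − K)·e^(−rT) = (474.6820 − 527.94) × 0.940698 = -50.0997
Short position value = −(long value) = £50.10

£50.10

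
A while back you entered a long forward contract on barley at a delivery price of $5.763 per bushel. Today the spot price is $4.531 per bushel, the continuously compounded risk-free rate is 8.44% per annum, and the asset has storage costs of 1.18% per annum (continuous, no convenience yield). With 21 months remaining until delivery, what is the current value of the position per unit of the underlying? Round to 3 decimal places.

Current fair forward for the remaining 21 months: F = S·e^((r + u)·T), (r + u) = 0.0844 + 0.0118 = 0.0962
F = 4.531 · e^(0.0962 × 21/12) = 4.531 × 1.183351 = 5.3618
Value of long forward = (F − K)·e^(−rT) = (5.3618 − 5.763) · e^(−0.0844·21/12)
= -0.4012 × 0.862690 = -0.346

-$0.346 per bushel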